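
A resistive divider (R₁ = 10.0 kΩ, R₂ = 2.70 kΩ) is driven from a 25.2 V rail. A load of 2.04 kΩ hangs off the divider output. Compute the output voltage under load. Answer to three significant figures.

V_out ≈ 2.62 V

The load sits in parallel with R₂: R₂‖R_L = (2.70 × 2.04) / (2.70 + 2.04) = 1.162 kΩ.
V_out = 25.2 × 1.162 / (10.0 + 1.162) = 25.2 × 1.162/11.16 = 2.62 V.
(Unloaded it would have been 5.36 V.)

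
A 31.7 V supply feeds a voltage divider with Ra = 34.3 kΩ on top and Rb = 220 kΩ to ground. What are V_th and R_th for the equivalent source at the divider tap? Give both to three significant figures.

V_th is the open-circuit tap voltage: 31.7 × 220/(34.3 + 220) = 27.4 V.
With the supply zeroed, Ra and Rb appear in parallel from the tap: R_th = Ra‖Rb = (34.3 × 220)/254.3 = 29.7 kΩ.

V_th = 27.4 V, R_th = 29.7 kΩ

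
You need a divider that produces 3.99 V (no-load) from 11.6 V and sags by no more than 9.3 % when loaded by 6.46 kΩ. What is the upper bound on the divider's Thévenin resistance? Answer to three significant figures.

R_th ≤ 662 Ω

Loading drop = R_th/(R_th + R_L) ≤ 0.0930, so R_th ≤ R_L · ε/(1−ε) = 6.46 kΩ × 0.0930/0.9070 = 662 Ω.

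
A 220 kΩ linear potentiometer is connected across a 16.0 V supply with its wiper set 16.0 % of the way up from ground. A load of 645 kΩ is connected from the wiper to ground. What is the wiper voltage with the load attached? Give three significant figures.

V ≈ 2.45 V

The wiper splits the pot into (1−α)R = 184.8 kΩ above and αR = 35.20 kΩ below.
Lower section ‖ load = 33.38 kΩ.
V_wiper = 16.0 × 33.38/(184.8 + 33.38) = 2.45 V.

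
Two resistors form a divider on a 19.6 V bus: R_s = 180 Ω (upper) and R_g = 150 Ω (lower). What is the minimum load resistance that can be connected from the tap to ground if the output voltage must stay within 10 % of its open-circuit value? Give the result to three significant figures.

R_L(min) ≈ 736 Ω

Output resistance R_th = R_s‖R_g = (180 × 150)/330.0 = 81.82 Ω.
The fractional drop is R_th/(R_th + R_L); requiring this ≤ 0.100 gives R_L ≥ R_th(1/0.100 − 1) = 81.82 × 9.000 = 736 Ω.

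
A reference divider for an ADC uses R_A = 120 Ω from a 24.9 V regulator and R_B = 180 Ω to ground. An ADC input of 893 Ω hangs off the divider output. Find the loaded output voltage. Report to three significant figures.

V_out ≈ 13.8 V

The load sits in parallel with R_B: R_B‖R_L = (180 × 893) / (180 + 893) = 149.8 Ω.
V_out = 24.9 × 149.8 / (120 + 149.8) = 24.9 × 149.8/269.8 = 13.8 V.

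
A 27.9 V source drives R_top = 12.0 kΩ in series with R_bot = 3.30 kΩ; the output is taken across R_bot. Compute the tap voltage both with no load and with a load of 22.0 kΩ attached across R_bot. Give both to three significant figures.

Open-circuit: V = 27.9 × 3.30/(12.0 + 3.30) = 6.02 V.
With the load, R_bot becomes R_bot‖R_L = 2.870 kΩ, so V = 27.9 × 2.870/14.87 = 5.38 V.

Unloaded: 6.02 V; loaded: 5.38 V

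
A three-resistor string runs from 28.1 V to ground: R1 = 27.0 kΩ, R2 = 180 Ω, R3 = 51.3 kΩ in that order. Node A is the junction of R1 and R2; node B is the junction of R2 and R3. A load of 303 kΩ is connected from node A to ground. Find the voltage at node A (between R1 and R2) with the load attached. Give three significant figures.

Below node A the series string R2+R3 = 51480 Ω sits in parallel with the 303000 Ω load: 44000 Ω.
V_A = 28.1 × 44000/(27000 + 44000) = 17.4 V.

V ≈ 17.4 V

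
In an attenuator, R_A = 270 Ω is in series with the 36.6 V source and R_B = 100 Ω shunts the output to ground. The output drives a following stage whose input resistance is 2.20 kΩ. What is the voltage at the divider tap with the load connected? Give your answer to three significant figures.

The load sits in parallel with R_B: R_B‖R_L = (100 × 2200) / (100 + 2200) = 95.65 Ω.
V_out = 36.6 × 95.65 / (270 + 95.65) = 36.6 × 95.65/365.7 = 9.57 V.
(Unloaded it would have been 9.89 V.)

V_out ≈ 9.57 V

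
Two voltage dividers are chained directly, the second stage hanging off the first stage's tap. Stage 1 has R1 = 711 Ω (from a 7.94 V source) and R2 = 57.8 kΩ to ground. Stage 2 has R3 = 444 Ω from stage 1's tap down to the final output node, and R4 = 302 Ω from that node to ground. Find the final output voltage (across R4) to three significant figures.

V_out ≈ 1.64 V

Stage 2 presents R3+R4 = 746.0 Ω as a load on stage 1's tap.
Stage 1's lower leg becomes R2‖(R3+R4) = 736.5 Ω, so V_mid = 7.94 × 736.5/1447 = 4.040 V.
Stage 2 is itself unloaded: V_out = V_mid × R4/(R3+R4) = 4.040 × 302/746.0 = 1.64 V.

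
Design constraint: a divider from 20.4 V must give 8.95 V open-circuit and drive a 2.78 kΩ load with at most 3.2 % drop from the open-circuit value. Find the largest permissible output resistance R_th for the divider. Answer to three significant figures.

Loading drop = R_th/(R_th + R_L) ≤ 0.0320, so R_th ≤ R_L · ε/(1−ε) = 2.78 kΩ × 0.0320/0.9680 = 91.9 Ω.
(Any R1, R2 with R2/(R1+R2) = 0.439 and R1‖R2 ≤ 91.9 Ω will meet the spec.)

R_th ≤ 91.9 Ω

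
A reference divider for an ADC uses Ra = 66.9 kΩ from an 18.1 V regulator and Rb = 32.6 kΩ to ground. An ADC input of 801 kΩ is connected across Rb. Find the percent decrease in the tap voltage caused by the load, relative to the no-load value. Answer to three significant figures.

2.66 %

The divider's output (Thévenin) resistance is Ra‖Rb = 21.92 kΩ.
Fractional drop under load = R_th/(R_th + R_L) = 21.92 / (21.92 + 801) = 0.02664.
So the output falls by 2.66 %.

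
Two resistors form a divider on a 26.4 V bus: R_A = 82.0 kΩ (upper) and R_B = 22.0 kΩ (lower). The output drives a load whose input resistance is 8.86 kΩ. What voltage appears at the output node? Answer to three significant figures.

The load sits in parallel with R_B: R_B‖R_L = (22.0 × 8.86) / (22.0 + 8.86) = 6.316 kΩ.
V_out = 26.4 × 6.316 / (82.0 + 6.316) = 26.4 × 6.316/88.32 = 1.89 V.

V_out ≈ 1.89 V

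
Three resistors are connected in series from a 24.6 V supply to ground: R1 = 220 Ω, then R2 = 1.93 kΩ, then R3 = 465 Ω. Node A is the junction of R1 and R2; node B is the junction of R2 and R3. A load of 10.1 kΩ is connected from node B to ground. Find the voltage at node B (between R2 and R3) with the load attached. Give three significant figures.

At node B, R3 is in parallel with the load: R3‖R_L = 444.5 Ω.
Below node A the resistance is R2 + (R3‖R_L) = 2375 Ω, so V_A = 24.6 × 2375/2595 = 22.51 V.
Then V_B = V_A × (R3‖R_L)/(R2 + R3‖R_L) = 22.51 × 444.5/2375 = 4.21 V.

V ≈ 4.21 V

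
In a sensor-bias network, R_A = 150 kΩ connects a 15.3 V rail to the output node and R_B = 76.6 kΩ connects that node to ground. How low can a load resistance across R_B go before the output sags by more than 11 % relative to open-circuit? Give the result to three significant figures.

Output resistance R_th = R_A‖R_B = (150 × 76.6)/226.6 = 50.71 kΩ.
The fractional drop is R_th/(R_th + R_L); requiring this ≤ 0.110 gives R_L ≥ R_th(1/0.110 − 1) = 50.71 × 8.091 = 410 kΩ.

R_L(min) ≈ 410 kΩ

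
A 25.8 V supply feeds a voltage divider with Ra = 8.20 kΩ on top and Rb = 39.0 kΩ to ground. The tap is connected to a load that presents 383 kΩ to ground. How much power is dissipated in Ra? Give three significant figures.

Total resistance from the source is Ra + (Rb‖R_L) = 43.60 kΩ, so I = 25.8/43.60 kΩ = 0.5918 mA.
P = I²·Ra = (0.5918 mA)² × 8.20 kΩ = 2.87 mW.

P ≈ 2.87 mW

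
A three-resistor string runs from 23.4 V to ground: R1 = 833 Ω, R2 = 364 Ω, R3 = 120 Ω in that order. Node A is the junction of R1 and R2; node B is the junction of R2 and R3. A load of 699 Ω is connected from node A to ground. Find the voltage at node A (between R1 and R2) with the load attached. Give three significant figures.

V ≈ 5.98 V

Below node A the series string R2+R3 = 484.0 Ω sits in parallel with the 699 Ω load: 286.0 Ω.
V_A = 23.4 × 286.0/(833 + 286.0) = 5.98 V.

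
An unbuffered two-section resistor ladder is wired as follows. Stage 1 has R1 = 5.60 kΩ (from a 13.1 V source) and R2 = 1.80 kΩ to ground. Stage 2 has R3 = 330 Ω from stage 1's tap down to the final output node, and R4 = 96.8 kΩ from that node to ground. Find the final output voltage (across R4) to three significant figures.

V_out ≈ 3.13 V

Stage 2 presents R3+R4 = 97130 Ω as a load on stage 1's tap.
Stage 1's lower leg becomes R2‖(R3+R4) = 1767 Ω, so V_mid = 13.1 × 1767/7367 = 3.142 V.
Stage 2 is itself unloaded: V_out = V_mid × R4/(R3+R4) = 3.142 × 96800/97130 = 3.13 V.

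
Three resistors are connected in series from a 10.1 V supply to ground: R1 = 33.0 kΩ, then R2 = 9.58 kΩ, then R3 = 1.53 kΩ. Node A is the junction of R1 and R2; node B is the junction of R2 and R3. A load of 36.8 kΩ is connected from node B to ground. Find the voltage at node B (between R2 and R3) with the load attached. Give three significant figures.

V ≈ 0.337 V

At node B, R3 is in parallel with the load: R3‖R_L = 1.469 kΩ.
Below node A the resistance is R2 + (R3‖R_L) = 11.05 kΩ, so V_A = 10.1 × 11.05/44.05 = 2.533 V.
Then V_B = V_A × (R3‖R_L)/(R2 + R3‖R_L) = 2.533 × 1.469/11.05 = 0.337 V.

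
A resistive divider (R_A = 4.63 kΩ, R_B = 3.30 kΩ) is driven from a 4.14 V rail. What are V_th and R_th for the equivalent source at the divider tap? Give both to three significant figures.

V_th is the open-circuit tap voltage: 4.14 × 3.30/(4.63 + 3.30) = 1.72 V.
With the supply zeroed, R_A and R_B appear in parallel from the tap: R_th = R_A‖R_B = (4.63 × 3.30)/7.930 = 1.93 kΩ.

V_th = 1.72 V, R_th = 1.93 kΩ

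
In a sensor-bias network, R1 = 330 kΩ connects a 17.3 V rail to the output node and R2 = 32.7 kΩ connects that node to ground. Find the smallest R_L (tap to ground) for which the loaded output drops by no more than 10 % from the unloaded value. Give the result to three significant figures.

Output resistance R_th = R1‖R2 = (330 × 32.7)/362.7 = 29.75 kΩ.
The fractional drop is R_th/(R_th + R_L); requiring this ≤ 0.100 gives R_L ≥ R_th(1/0.100 − 1) = 29.75 × 9.000 = 268 kΩ.

R_L(min) ≈ 268 kΩ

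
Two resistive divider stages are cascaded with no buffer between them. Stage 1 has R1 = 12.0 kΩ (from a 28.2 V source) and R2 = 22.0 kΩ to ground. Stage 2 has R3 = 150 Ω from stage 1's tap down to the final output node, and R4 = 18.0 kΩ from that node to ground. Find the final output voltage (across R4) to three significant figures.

Stage 2 presents R3+R4 = 18150 Ω as a load on stage 1's tap.
Stage 1's lower leg becomes R2‖(R3+R4) = 9945 Ω, so V_mid = 28.2 × 9945/21950 = 12.78 V.
Stage 2 is itself unloaded: V_out = V_mid × R4/(R3+R4) = 12.78 × 18000/18150 = 12.7 V.

V_out ≈ 12.7 V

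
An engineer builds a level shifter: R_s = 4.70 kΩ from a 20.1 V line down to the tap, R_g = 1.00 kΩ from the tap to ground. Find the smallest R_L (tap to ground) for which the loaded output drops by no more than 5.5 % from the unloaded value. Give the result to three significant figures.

Output resistance R_th = R_s‖R_g = (4700 × 1000)/5700 = 824.6 Ω.
The fractional drop is R_th/(R_th + R_L); requiring this ≤ 0.0550 gives R_L ≥ R_th(1/0.0550 − 1) = 824.6 × 17.18 = 14.2 kΩ.

R_L(min) ≈ 14.2 kΩ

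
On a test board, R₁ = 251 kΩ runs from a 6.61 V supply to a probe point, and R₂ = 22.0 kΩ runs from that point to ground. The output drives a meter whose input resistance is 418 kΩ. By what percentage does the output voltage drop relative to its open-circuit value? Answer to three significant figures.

4.62 %

The divider's output (Thévenin) resistance is R₁‖R₂ = 20.23 kΩ.
Fractional drop under load = R_th/(R_th + R_L) = 20.23 / (20.23 + 418) = 0.04616.
So the output falls by 4.62 %.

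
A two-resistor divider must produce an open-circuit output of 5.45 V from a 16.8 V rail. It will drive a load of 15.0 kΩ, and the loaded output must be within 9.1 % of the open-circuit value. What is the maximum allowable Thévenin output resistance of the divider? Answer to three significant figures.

R_th ≤ 1.50 kΩ

Loading drop = R_th/(R_th + R_L) ≤ 0.0910, so R_th ≤ R_L · ε/(1−ε) = 15.0 kΩ × 0.0910/0.9090 = 1.50 kΩ.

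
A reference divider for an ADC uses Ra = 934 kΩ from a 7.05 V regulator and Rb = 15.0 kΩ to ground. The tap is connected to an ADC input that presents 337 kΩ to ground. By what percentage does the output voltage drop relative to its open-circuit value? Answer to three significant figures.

4.20 %

The divider's output (Thévenin) resistance is Ra‖Rb = 14.76 kΩ.
Fractional drop under load = R_th/(R_th + R_L) = 14.76 / (14.76 + 337) = 0.04197.
So the output falls by 4.20 %.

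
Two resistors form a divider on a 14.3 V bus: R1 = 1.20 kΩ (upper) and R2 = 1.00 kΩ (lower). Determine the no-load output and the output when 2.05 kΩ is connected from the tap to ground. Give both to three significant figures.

Open-circuit: V = 14.3 × 1.00/(1.20 + 1.00) = 6.50 V.
With the load, R2 becomes R2‖R_L = 0.6721 kΩ, so V = 14.3 × 0.6721/1.872 = 5.13 V.

Unloaded: 6.50 V; loaded: 5.13 V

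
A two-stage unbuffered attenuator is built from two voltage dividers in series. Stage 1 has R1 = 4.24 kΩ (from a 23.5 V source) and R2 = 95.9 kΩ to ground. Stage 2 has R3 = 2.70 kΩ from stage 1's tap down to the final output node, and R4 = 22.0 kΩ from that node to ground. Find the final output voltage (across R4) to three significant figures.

V_out ≈ 17.2 V

Stage 2 presents R3+R4 = 24.70 kΩ as a load on stage 1's tap.
Stage 1's lower leg becomes R2‖(R3+R4) = 19.64 kΩ, so V_mid = 23.5 × 19.64/23.88 = 19.33 V.
Stage 2 is itself unloaded: V_out = V_mid × R4/(R3+R4) = 19.33 × 22.0/24.70 = 17.2 V.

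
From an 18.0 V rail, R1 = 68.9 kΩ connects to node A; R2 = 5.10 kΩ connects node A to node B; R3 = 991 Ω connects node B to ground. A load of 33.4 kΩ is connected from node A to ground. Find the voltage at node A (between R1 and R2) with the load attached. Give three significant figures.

V ≈ 1.25 V

Below node A the series string R2+R3 = 6091 Ω sits in parallel with the 33400 Ω load: 5152 Ω.
V_A = 18.0 × 5152/(68900 + 5152) = 1.25 V.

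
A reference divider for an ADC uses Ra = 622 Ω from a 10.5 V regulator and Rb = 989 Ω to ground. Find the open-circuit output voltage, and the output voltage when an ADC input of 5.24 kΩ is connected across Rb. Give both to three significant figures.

Open-circuit: V = 10.5 × 989/(622 + 989) = 6.45 V.
With the load, Rb becomes Rb‖R_L = 832.0 Ω, so V = 10.5 × 832.0/1454 = 6.01 V.

Unloaded: 6.45 V; loaded: 6.01 V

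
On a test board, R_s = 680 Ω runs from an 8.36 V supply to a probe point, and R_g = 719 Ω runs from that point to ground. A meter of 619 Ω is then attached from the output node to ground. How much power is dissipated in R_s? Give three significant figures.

Total resistance from the source is R_s + (R_g‖R_L) = 1013 Ω, so I = 8.36/1013 Ω = 8.256 mA.
P = I²·R_s = (8.256 mA)² × 680 Ω = 46.3 mW.

P ≈ 46.3 mW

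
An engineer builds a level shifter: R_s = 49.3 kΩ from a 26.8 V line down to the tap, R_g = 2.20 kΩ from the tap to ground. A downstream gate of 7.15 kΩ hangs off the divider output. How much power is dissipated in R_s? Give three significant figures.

P ≈ 13.6 mW

Total resistance from the source is R_s + (R_g‖R_L) = 50.98 kΩ, so I = 26.8/50.98 kΩ = 0.5257 mA.
P = I²·R_s = (0.5257 mA)² × 49.3 kΩ = 13.6 mW.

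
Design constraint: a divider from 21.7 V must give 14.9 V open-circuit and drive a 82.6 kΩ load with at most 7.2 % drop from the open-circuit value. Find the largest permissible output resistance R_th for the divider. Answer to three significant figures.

R_th ≤ 6.41 kΩ

Loading drop = R_th/(R_th + R_L) ≤ 0.0720, so R_th ≤ R_L · ε/(1−ε) = 82.6 kΩ × 0.0720/0.9280 = 6.41 kΩ.
(Any R1, R2 with R2/(R1+R2) = 0.687 and R1‖R2 ≤ 6.41 kΩ will meet the spec.)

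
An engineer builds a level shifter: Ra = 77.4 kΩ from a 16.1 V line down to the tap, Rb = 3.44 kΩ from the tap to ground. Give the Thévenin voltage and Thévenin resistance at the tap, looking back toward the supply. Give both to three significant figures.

V_th = 0.685 V, R_th = 3.29 kΩ

V_th is the open-circuit tap voltage: 16.1 × 3.44/(77.4 + 3.44) = 0.685 V.
With the supply zeroed, Ra and Rb appear in parallel from the tap: R_th = Ra‖Rb = (77.4 × 3.44)/80.84 = 3.29 kΩ.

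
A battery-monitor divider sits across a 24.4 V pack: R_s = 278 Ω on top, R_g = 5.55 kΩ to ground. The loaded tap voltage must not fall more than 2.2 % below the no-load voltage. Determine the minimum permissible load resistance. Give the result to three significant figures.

R_L(min) ≈ 11.8 kΩ

Output resistance R_th = R_s‖R_g = (278 × 5550)/5828 = 264.7 Ω.
The fractional drop is R_th/(R_th + R_L); requiring this ≤ 0.0220 gives R_L ≥ R_th(1/0.0220 − 1) = 264.7 × 44.45 = 11.8 kΩ.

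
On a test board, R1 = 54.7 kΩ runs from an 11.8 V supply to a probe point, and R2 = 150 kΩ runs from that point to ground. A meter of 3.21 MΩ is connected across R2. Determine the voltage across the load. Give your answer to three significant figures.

The load sits in parallel with R2: R2‖R_L = (150 × 3210) / (150 + 3210) = 143.3 kΩ.
V_out = 11.8 × 143.3 / (54.7 + 143.3) = 11.8 × 143.3/198.0 = 8.54 V.

V_out ≈ 8.54 V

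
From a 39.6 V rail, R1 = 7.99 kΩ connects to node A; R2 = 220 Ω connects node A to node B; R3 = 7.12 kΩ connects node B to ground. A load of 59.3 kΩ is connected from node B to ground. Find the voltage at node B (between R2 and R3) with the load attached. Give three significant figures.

V ≈ 17.3 V

At node B, R3 is in parallel with the load: R3‖R_L = 6357 Ω.
Below node A the resistance is R2 + (R3‖R_L) = 6577 Ω, so V_A = 39.6 × 6577/14570 = 17.88 V.
Then V_B = V_A × (R3‖R_L)/(R2 + R3‖R_L) = 17.88 × 6357/6577 = 17.3 V.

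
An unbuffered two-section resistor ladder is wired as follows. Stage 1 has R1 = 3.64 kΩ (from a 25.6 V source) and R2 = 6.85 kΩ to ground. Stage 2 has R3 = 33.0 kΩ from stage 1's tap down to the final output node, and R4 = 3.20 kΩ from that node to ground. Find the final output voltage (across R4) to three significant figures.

Stage 2 presents R3+R4 = 36.20 kΩ as a load on stage 1's tap.
Stage 1's lower leg becomes R2‖(R3+R4) = 5.760 kΩ, so V_mid = 25.6 × 5.760/9.400 = 15.69 V.
Stage 2 is itself unloaded: V_out = V_mid × R4/(R3+R4) = 15.69 × 3.20/36.20 = 1.39 V.

V_out ≈ 1.39 V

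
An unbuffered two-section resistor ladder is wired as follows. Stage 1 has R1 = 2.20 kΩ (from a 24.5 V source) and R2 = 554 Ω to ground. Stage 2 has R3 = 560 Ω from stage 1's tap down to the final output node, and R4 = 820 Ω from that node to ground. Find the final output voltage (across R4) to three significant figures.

Stage 2 presents R3+R4 = 1380 Ω as a load on stage 1's tap.
Stage 1's lower leg becomes R2‖(R3+R4) = 395.3 Ω, so V_mid = 24.5 × 395.3/2595 = 3.732 V.
Stage 2 is itself unloaded: V_out = V_mid × R4/(R3+R4) = 3.732 × 820/1380 = 2.22 V.

V_out ≈ 2.22 V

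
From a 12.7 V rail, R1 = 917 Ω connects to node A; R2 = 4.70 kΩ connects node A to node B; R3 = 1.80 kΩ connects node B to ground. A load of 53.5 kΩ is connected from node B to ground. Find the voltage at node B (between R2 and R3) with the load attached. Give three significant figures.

V ≈ 3.01 V

At node B, R3 is in parallel with the load: R3‖R_L = 1741 Ω.
Below node A the resistance is R2 + (R3‖R_L) = 6441 Ω, so V_A = 12.7 × 6441/7358 = 11.12 V.
Then V_B = V_A × (R3‖R_L)/(R2 + R3‖R_L) = 11.12 × 1741/6441 = 3.01 V.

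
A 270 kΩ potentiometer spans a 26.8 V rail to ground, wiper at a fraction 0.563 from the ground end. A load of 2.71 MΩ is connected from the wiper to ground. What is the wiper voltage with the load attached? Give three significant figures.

V ≈ 14.7 V

The wiper splits the pot into (1−α)R = 118.0 kΩ above and αR = 152.0 kΩ below.
Lower section ‖ load = 143.9 kΩ.
V_wiper = 26.8 × 143.9/(118.0 + 143.9) = 14.7 V.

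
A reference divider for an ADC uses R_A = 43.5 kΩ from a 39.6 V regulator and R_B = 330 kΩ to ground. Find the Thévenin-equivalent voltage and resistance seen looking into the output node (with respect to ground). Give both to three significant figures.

V_th is the open-circuit tap voltage: 39.6 × 330/(43.5 + 330) = 35.0 V.
With the supply zeroed, R_A and R_B appear in parallel from the tap: R_th = R_A‖R_B = (43.5 × 330)/373.5 = 38.4 kΩ.

V_th = 35.0 V, R_th = 38.4 kΩ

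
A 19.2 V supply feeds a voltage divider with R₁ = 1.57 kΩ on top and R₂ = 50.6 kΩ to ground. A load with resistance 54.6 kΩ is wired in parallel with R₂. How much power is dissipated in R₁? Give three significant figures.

P ≈ 0.747 mW

Total resistance from the source is R₁ + (R₂‖R_L) = 27.83 kΩ, so I = 19.2/27.83 kΩ = 0.6899 mA.
P = I²·R₁ = (0.6899 mA)² × 1.57 kΩ = 0.747 mW.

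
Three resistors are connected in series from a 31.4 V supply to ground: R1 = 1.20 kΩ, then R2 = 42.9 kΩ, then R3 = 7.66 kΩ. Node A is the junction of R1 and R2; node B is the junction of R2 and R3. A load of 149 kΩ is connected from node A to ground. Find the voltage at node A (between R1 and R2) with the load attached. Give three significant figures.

Below node A the series string R2+R3 = 50.56 kΩ sits in parallel with the 149 kΩ load: 37.75 kΩ.
V_A = 31.4 × 37.75/(1.20 + 37.75) = 30.4 V.

V ≈ 30.4 V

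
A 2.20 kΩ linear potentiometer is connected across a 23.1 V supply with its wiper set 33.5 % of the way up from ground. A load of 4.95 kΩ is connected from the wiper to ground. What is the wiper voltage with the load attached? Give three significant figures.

V ≈ 7.04 V

The wiper splits the pot into (1−α)R = 1463 Ω above and αR = 737.0 Ω below.
Lower section ‖ load = 641.5 Ω.
V_wiper = 23.1 × 641.5/(1463 + 641.5) = 7.04 V.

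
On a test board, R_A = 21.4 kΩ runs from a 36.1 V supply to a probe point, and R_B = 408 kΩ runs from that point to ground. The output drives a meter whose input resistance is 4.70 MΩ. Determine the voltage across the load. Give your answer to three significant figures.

V_out ≈ 34.2 V

The load sits in parallel with R_B: R_B‖R_L = (408 × 4700) / (408 + 4700) = 375.4 kΩ.
V_out = 36.1 × 375.4 / (21.4 + 375.4) = 36.1 × 375.4/396.8 = 34.2 V.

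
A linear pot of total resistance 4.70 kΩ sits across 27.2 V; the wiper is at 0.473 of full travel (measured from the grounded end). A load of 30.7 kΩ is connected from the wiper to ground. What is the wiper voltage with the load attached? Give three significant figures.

The wiper splits the pot into (1−α)R = 2.477 kΩ above and αR = 2.223 kΩ below.
Lower section ‖ load = 2.073 kΩ.
V_wiper = 27.2 × 2.073/(2.477 + 2.073) = 12.4 V.

V ≈ 12.4 V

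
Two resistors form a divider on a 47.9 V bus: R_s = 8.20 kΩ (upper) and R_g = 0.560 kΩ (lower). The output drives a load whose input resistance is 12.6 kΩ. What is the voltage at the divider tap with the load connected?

V_out ≈ 2.94 V

The load sits in parallel with R_g: R_g‖R_L = (560 × 12600) / (560 + 12600) = 536.2 Ω.
V_out = 47.9 × 536.2 / (8200 + 536.2) = 47.9 × 536.2/8736 = 2.94 V.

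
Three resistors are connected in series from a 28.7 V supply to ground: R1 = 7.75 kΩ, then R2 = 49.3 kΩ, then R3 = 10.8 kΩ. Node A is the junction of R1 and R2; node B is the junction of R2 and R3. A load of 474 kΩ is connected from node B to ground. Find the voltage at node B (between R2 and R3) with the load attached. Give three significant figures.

V ≈ 4.48 V

At node B, R3 is in parallel with the load: R3‖R_L = 10.56 kΩ.
Below node A the resistance is R2 + (R3‖R_L) = 59.86 kΩ, so V_A = 28.7 × 59.86/67.61 = 25.41 V.
Then V_B = V_A × (R3‖R_L)/(R2 + R3‖R_L) = 25.41 × 10.56/59.86 = 4.48 V.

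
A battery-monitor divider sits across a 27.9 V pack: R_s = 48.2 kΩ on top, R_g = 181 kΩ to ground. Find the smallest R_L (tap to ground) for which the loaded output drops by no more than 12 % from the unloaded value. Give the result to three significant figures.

R_L(min) ≈ 279 kΩ

Output resistance R_th = R_s‖R_g = (48.2 × 181)/229.2 = 38.06 kΩ.
The fractional drop is R_th/(R_th + R_L); requiring this ≤ 0.120 gives R_L ≥ R_th(1/0.120 − 1) = 38.06 × 7.333 = 279 kΩ.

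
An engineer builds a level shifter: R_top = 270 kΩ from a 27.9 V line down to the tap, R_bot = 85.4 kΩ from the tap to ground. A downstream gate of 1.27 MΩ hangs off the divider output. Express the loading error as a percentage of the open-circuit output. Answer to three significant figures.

4.86 %

The divider's output (Thévenin) resistance is R_top‖R_bot = 64.88 kΩ.
Fractional drop under load = R_th/(R_th + R_L) = 64.88 / (64.88 + 1270) = 0.04860.
So the output falls by 4.86 %.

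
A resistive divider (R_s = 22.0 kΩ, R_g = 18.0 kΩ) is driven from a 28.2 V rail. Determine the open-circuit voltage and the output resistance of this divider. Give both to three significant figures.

V_th is the open-circuit tap voltage: 28.2 × 18.0/(22.0 + 18.0) = 12.7 V.
With the supply zeroed, R_s and R_g appear in parallel from the tap: R_th = R_s‖R_g = (22.0 × 18.0)/40.00 = 9.90 kΩ.

V_th = 12.7 V, R_th = 9.90 kΩ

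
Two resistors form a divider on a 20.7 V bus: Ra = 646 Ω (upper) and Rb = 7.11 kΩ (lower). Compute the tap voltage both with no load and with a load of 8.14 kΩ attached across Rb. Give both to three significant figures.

Unloaded: 19.0 V; loaded: 17.7 V

Open-circuit: V = 20.7 × 7110/(646 + 7110) = 19.0 V.
With the load, Rb becomes Rb‖R_L = 3795 Ω, so V = 20.7 × 3795/4441 = 17.7 V.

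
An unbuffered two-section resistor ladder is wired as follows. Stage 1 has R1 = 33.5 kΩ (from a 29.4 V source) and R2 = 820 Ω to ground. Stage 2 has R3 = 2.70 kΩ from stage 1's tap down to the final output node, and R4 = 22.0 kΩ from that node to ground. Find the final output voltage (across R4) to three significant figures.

Stage 2 presents R3+R4 = 24700 Ω as a load on stage 1's tap.
Stage 1's lower leg becomes R2‖(R3+R4) = 793.7 Ω, so V_mid = 29.4 × 793.7/34290 = 0.6804 V.
Stage 2 is itself unloaded: V_out = V_mid × R4/(R3+R4) = 0.6804 × 22000/24700 = 0.606 V.

V_out ≈ 0.606 V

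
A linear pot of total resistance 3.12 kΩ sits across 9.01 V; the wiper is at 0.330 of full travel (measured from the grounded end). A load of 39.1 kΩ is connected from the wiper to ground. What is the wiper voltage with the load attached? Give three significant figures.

V ≈ 2.92 V

The wiper splits the pot into (1−α)R = 2.090 kΩ above and αR = 1.030 kΩ below.
Lower section ‖ load = 1.003 kΩ.
V_wiper = 9.01 × 1.003/(2.090 + 1.003) = 2.92 V.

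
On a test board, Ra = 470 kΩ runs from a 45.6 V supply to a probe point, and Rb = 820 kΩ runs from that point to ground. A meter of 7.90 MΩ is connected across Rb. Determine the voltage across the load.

V_out ≈ 27.9 V

The load sits in parallel with Rb: Rb‖R_L = (820 × 7900) / (820 + 7900) = 742.9 kΩ.
V_out = 45.6 × 742.9 / (470 + 742.9) = 45.6 × 742.9/1213 = 27.9 V.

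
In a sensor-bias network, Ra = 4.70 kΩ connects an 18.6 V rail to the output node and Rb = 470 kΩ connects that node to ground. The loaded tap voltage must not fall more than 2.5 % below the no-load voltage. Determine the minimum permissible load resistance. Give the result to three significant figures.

R_L(min) ≈ 181 kΩ

Output resistance R_th = Ra‖Rb = (4.70 × 470)/474.7 = 4.653 kΩ.
The fractional drop is R_th/(R_th + R_L); requiring this ≤ 0.0250 gives R_L ≥ R_th(1/0.0250 − 1) = 4.653 × 39.00 = 181 kΩ.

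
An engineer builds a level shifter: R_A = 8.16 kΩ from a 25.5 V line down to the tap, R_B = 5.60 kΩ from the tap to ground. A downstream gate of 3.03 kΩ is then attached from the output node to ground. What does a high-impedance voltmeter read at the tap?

V_out ≈ 4.95 V

The load sits in parallel with R_B: R_B‖R_L = (5.60 × 3.03) / (5.60 + 3.03) = 1.966 kΩ.
V_out = 25.5 × 1.966 / (8.16 + 1.966) = 25.5 × 1.966/10.13 = 4.95 V.
(Unloaded it would have been 10.4 V.)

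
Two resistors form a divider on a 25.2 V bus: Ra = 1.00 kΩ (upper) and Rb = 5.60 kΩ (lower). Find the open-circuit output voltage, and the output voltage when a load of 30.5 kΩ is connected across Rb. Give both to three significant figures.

Unloaded: 21.4 V; loaded: 20.8 V

Open-circuit: V = 25.2 × 5.60/(1.00 + 5.60) = 21.4 V.
With the load, Rb becomes Rb‖R_L = 4.731 kΩ, so V = 25.2 × 4.731/5.731 = 20.8 V.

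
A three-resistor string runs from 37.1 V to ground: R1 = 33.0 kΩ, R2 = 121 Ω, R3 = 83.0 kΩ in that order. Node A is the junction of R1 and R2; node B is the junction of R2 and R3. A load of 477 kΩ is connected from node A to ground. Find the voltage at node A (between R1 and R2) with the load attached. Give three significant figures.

V ≈ 25.3 V

Below node A the series string R2+R3 = 83120 Ω sits in parallel with the 477000 Ω load: 70790 Ω.
V_A = 37.1 × 70790/(33000 + 70790) = 25.3 V.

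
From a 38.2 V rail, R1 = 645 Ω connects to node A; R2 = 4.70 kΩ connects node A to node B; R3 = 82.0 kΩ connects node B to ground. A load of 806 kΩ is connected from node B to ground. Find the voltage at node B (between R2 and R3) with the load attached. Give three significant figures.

V ≈ 35.6 V

At node B, R3 is in parallel with the load: R3‖R_L = 74430 Ω.
Below node A the resistance is R2 + (R3‖R_L) = 79130 Ω, so V_A = 38.2 × 79130/79770 = 37.89 V.
Then V_B = V_A × (R3‖R_L)/(R2 + R3‖R_L) = 37.89 × 74430/79130 = 35.6 V.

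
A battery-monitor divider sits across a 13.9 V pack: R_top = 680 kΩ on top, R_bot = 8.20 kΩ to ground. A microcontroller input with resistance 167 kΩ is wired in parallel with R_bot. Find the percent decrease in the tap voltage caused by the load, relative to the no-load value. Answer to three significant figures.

4.63 %

The divider's output (Thévenin) resistance is R_top‖R_bot = 8.102 kΩ.
Fractional drop under load = R_th/(R_th + R_L) = 8.102 / (8.102 + 167) = 0.04627.
So the output falls by 4.63 %.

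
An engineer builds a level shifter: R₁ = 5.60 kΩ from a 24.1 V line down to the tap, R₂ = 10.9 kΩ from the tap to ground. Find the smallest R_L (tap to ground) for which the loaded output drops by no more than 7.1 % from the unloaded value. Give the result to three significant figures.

Output resistance R_th = R₁‖R₂ = (5.60 × 10.9)/16.50 = 3.699 kΩ.
The fractional drop is R_th/(R_th + R_L); requiring this ≤ 0.0710 gives R_L ≥ R_th(1/0.0710 − 1) = 3.699 × 13.08 = 48.4 kΩ.

R_L(min) ≈ 48.4 kΩ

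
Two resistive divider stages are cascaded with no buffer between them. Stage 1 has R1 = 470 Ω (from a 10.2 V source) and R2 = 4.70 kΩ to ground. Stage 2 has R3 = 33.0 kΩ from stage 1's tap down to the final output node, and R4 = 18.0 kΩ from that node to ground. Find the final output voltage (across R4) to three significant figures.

Stage 2 presents R3+R4 = 51000 Ω as a load on stage 1's tap.
Stage 1's lower leg becomes R2‖(R3+R4) = 4303 Ω, so V_mid = 10.2 × 4303/4773 = 9.196 V.
Stage 2 is itself unloaded: V_out = V_mid × R4/(R3+R4) = 9.196 × 18000/51000 = 3.25 V.

V_out ≈ 3.25 V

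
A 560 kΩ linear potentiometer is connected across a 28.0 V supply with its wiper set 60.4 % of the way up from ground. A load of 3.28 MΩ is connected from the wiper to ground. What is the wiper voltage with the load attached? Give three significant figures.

V ≈ 16.2 V

The wiper splits the pot into (1−α)R = 221.8 kΩ above and αR = 338.2 kΩ below.
Lower section ‖ load = 306.6 kΩ.
V_wiper = 28.0 × 306.6/(221.8 + 306.6) = 16.2 V.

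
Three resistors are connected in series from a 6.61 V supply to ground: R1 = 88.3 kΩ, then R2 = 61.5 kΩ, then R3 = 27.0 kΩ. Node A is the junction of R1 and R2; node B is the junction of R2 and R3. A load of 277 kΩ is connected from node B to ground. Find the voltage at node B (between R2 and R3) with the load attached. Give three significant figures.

V ≈ 0.932 V

At node B, R3 is in parallel with the load: R3‖R_L = 24.60 kΩ.
Below node A the resistance is R2 + (R3‖R_L) = 86.10 kΩ, so V_A = 6.61 × 86.10/174.4 = 3.263 V.
Then V_B = V_A × (R3‖R_L)/(R2 + R3‖R_L) = 3.263 × 24.60/86.10 = 0.932 V.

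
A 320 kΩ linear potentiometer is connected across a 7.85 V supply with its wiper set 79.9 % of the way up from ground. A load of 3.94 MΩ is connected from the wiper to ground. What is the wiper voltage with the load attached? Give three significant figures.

The wiper splits the pot into (1−α)R = 64.32 kΩ above and αR = 255.7 kΩ below.
Lower section ‖ load = 240.1 kΩ.
V_wiper = 7.85 × 240.1/(64.32 + 240.1) = 6.19 V.

V ≈ 6.19 V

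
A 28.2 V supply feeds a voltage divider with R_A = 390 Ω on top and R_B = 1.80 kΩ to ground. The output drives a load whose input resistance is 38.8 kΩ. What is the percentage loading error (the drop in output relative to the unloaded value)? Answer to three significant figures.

The divider's output (Thévenin) resistance is R_A‖R_B = 320.5 Ω.
Fractional drop under load = R_th/(R_th + R_L) = 320.5 / (320.5 + 38800) = 0.008194.
So the output falls by 0.819 %.

0.819 %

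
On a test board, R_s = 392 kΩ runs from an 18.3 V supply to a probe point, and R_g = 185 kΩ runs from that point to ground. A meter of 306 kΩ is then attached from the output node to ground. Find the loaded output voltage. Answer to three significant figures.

The load sits in parallel with R_g: R_g‖R_L = (185 × 306) / (185 + 306) = 115.3 kΩ.
V_out = 18.3 × 115.3 / (392 + 115.3) = 18.3 × 115.3/507.3 = 4.16 V.
(Unloaded it would have been 5.87 V.)

V_out ≈ 4.16 V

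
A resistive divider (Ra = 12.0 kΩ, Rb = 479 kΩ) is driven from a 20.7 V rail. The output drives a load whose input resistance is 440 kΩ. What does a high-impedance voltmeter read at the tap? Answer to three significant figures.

The load sits in parallel with Rb: Rb‖R_L = (479 × 440) / (479 + 440) = 229.3 kΩ.
V_out = 20.7 × 229.3 / (12.0 + 229.3) = 20.7 × 229.3/241.3 = 19.7 V.
(Unloaded it would have been 20.2 V.)

V_out ≈ 19.7 V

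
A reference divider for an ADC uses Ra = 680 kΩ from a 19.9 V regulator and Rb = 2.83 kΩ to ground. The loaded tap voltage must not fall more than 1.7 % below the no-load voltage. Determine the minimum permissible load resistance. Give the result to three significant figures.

R_L(min) ≈ 163 kΩ

Output resistance R_th = Ra‖Rb = (680 × 2.83)/682.8 = 2.818 kΩ.
The fractional drop is R_th/(R_th + R_L); requiring this ≤ 0.0170 gives R_L ≥ R_th(1/0.0170 − 1) = 2.818 × 57.82 = 163 kΩ.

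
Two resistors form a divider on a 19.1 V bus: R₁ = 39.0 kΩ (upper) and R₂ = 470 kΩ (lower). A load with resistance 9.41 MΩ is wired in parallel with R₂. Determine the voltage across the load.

V_out ≈ 17.6 V

The load sits in parallel with R₂: R₂‖R_L = (470 × 9410) / (470 + 9410) = 447.6 kΩ.
V_out = 19.1 × 447.6 / (39.0 + 447.6) = 19.1 × 447.6/486.6 = 17.6 V.
(Unloaded it would have been 17.6 V.)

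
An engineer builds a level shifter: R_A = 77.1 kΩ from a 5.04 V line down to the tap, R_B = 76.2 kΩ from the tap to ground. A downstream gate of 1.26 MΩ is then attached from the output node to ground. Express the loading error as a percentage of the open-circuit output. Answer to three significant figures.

The divider's output (Thévenin) resistance is R_A‖R_B = 38.32 kΩ.
Fractional drop under load = R_th/(R_th + R_L) = 38.32 / (38.32 + 1260) = 0.02952.
So the output falls by 2.95 %.

2.95 %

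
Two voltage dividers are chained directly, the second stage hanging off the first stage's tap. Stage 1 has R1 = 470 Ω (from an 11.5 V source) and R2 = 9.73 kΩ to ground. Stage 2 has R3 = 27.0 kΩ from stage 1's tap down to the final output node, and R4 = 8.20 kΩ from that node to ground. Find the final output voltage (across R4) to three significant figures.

V_out ≈ 2.52 V

Stage 2 presents R3+R4 = 35200 Ω as a load on stage 1's tap.
Stage 1's lower leg becomes R2‖(R3+R4) = 7623 Ω, so V_mid = 11.5 × 7623/8093 = 10.83 V.
Stage 2 is itself unloaded: V_out = V_mid × R4/(R3+R4) = 10.83 × 8200/35200 = 2.52 V.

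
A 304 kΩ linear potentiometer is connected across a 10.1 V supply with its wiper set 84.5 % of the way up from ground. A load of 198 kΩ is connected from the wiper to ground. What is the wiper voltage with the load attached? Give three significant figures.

The wiper splits the pot into (1−α)R = 47.12 kΩ above and αR = 256.9 kΩ below.
Lower section ‖ load = 111.8 kΩ.
V_wiper = 10.1 × 111.8/(47.12 + 111.8) = 7.11 V.

V ≈ 7.11 V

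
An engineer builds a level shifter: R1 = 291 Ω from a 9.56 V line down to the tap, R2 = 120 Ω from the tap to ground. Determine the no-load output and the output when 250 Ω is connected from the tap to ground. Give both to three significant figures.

Open-circuit: V = 9.56 × 120/(291 + 120) = 2.79 V.
With the load, R2 becomes R2‖R_L = 81.08 Ω, so V = 9.56 × 81.08/372.1 = 2.08 V.

Unloaded: 2.79 V; loaded: 2.08 V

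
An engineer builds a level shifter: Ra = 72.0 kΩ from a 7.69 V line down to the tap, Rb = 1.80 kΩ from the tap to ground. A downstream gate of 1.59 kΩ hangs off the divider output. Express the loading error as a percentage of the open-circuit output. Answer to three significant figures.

The divider's output (Thévenin) resistance is Ra‖Rb = 1.756 kΩ.
Fractional drop under load = R_th/(R_th + R_L) = 1.756 / (1.756 + 1.59) = 0.5248.
So the output falls by 52.5 %.

52.5 %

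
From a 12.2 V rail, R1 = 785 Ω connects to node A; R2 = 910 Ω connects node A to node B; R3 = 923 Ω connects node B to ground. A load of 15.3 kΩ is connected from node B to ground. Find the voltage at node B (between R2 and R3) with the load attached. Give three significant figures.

V ≈ 4.14 V

At node B, R3 is in parallel with the load: R3‖R_L = 870.5 Ω.
Below node A the resistance is R2 + (R3‖R_L) = 1780 Ω, so V_A = 12.2 × 1780/2565 = 8.467 V.
Then V_B = V_A × (R3‖R_L)/(R2 + R3‖R_L) = 8.467 × 870.5/1780 = 4.14 V.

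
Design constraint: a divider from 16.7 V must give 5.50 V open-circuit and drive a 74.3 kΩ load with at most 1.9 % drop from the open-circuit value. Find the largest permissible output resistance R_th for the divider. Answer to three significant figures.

Loading drop = R_th/(R_th + R_L) ≤ 0.0190, so R_th ≤ R_L · ε/(1−ε) = 74.3 kΩ × 0.0190/0.9810 = 1.44 kΩ.
(Any R1, R2 with R2/(R1+R2) = 0.329 and R1‖R2 ≤ 1.44 kΩ will meet the spec.)

R_th ≤ 1.44 kΩ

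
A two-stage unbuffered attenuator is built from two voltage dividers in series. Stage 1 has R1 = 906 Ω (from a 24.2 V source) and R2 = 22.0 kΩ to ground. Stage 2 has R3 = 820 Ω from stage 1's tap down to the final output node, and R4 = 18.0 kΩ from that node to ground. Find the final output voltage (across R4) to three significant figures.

Stage 2 presents R3+R4 = 18820 Ω as a load on stage 1's tap.
Stage 1's lower leg becomes R2‖(R3+R4) = 10140 Ω, so V_mid = 24.2 × 10140/11050 = 22.22 V.
Stage 2 is itself unloaded: V_out = V_mid × R4/(R3+R4) = 22.22 × 18000/18820 = 21.2 V.

V_out ≈ 21.2 V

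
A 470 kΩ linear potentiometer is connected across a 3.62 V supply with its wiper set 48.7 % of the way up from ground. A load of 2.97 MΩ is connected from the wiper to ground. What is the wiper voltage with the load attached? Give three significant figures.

V ≈ 1.70 V

The wiper splits the pot into (1−α)R = 241.1 kΩ above and αR = 228.9 kΩ below.
Lower section ‖ load = 212.5 kΩ.
V_wiper = 3.62 × 212.5/(241.1 + 212.5) = 1.70 V.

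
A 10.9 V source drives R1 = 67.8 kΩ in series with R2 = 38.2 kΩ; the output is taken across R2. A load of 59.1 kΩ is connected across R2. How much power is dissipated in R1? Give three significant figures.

Total resistance from the source is R1 + (R2‖R_L) = 91.00 kΩ, so I = 10.9/91.00 kΩ = 0.1198 mA.
P = I²·R1 = (0.1198 mA)² × 67.8 kΩ = 0.973 mW.

P ≈ 0.973 mW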